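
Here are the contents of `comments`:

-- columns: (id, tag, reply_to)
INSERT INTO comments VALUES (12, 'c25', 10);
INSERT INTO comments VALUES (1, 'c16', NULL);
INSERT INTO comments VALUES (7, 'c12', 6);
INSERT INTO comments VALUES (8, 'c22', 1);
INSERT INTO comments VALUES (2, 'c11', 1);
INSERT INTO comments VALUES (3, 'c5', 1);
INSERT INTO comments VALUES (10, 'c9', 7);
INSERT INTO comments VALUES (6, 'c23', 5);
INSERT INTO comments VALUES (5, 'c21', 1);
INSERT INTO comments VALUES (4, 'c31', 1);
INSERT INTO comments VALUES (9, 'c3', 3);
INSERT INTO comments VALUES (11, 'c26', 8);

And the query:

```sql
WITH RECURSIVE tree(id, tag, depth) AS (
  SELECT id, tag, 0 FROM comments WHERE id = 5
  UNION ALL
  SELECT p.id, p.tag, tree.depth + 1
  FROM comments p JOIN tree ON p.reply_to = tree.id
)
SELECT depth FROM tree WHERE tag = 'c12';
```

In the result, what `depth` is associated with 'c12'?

Base: id=5 (c21) at depth 0.
Iteration 1: rows with reply_to in {5} -> c23 (id 6, depth 1).
Iteration 2: rows with reply_to in {6} -> c12 (id 7, depth 2).
Iteration 3: rows with reply_to in {7} -> c9 (id 10, depth 3).
Iteration 4: rows with reply_to in {10} -> c25 (id 12, depth 4).
Iteration 5: no rows with reply_to in {12}; recursion stops.

2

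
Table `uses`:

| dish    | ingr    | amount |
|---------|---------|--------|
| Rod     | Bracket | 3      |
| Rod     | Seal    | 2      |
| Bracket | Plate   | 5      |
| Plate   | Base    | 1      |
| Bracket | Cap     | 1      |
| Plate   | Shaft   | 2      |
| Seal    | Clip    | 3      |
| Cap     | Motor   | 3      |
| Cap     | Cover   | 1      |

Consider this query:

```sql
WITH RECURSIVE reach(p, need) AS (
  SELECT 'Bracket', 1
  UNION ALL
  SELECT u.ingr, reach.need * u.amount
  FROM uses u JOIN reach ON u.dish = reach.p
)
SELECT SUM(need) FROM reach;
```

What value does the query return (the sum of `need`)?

26

Base: (Bracket, need=1).
Iteration 1: components of {Bracket} -> Cap = 1*1 = 1, Plate = 1*5 = 5.
Iteration 2: components of {Cap,Plate} -> Base = 5*1 = 5, Cover = 1*1 = 1, Motor = 1*3 = 3, Shaft = 5*2 = 10.
Iteration 3: no further components; recursion stops.
SUM(need) = 1 + 5 + 1 + 5 + 10 + 3 + 1 = 26.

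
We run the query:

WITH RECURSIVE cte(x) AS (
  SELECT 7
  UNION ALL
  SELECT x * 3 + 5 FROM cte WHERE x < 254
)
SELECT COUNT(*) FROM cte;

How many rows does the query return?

Base: x=7.
Iteration 1: 7 < 254 holds -> x = 7 * 3 + 5 = 26.
Iteration 2: 26 < 254 holds -> x = 26 * 3 + 5 = 83.
Iteration 3: 83 < 254 holds -> x = 83 * 3 + 5 = 254.
Iteration 4: 254 < 254 fails; recursion stops.
Total rows emitted: 4.

4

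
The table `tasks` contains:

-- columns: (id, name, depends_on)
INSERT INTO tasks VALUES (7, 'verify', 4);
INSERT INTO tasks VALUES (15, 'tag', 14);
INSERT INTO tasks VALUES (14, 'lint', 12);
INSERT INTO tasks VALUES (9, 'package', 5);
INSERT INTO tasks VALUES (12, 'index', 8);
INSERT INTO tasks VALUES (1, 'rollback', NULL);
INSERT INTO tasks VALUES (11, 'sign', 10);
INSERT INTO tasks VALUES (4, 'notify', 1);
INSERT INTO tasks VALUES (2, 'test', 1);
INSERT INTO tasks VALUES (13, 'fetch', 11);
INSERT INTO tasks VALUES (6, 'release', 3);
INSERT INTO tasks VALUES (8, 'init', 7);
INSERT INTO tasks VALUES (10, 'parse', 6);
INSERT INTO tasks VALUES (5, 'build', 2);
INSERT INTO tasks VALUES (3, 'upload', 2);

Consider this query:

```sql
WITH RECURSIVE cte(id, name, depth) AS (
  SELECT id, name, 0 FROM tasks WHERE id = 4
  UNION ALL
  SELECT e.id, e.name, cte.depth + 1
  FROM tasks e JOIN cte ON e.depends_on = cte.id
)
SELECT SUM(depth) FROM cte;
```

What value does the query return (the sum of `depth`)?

15

Base: id=4 (notify) at depth 0.
Iteration 1: rows with depends_on in {4} -> verify (id 7, depth 1).
Iteration 2: rows with depends_on in {7} -> init (id 8, depth 2).
Iteration 3: rows with depends_on in {8} -> index (id 12, depth 3).
Iteration 4: rows with depends_on in {12} -> lint (id 14, depth 4).
Iteration 5: rows with depends_on in {14} -> tag (id 15, depth 5).
Iteration 6: no rows with depends_on in {15}; recursion stops.
SUM(depth) = 0 + 1 + 2 + 3 + 4 + 5 = 15.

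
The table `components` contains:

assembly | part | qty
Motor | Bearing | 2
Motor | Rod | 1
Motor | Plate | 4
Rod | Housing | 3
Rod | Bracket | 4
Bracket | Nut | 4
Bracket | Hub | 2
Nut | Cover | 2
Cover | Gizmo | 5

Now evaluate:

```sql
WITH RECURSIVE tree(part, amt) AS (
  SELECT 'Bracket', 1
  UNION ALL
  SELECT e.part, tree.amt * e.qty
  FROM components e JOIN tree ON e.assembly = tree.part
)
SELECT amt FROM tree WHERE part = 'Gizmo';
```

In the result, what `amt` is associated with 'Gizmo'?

Base: (Bracket, amt=1).
Iteration 1: components of {Bracket} -> Hub = 1*2 = 2, Nut = 1*4 = 4.
Iteration 2: components of {Hub,Nut} -> Cover = 4*2 = 8.
Iteration 3: components of {Cover} -> Gizmo = 8*5 = 40.
Iteration 4: no further components; recursion stops.

40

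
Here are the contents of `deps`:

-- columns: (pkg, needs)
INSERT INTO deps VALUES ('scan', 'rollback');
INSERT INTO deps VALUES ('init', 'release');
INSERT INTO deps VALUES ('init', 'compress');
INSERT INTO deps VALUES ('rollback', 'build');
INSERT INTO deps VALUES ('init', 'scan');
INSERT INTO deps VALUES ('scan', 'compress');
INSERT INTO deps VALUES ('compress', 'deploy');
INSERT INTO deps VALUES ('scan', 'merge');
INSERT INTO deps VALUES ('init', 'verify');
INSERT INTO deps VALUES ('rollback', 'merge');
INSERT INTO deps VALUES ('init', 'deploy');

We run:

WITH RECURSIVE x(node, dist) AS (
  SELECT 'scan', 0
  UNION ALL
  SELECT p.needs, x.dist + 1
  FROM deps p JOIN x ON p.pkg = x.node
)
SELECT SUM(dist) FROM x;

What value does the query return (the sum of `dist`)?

9

Base: (scan, dist=0).
Iteration 1: edges from {scan} -> (compress, dist=1), (merge, dist=1), (rollback, dist=1).
Iteration 2: edges from {compress,merge,rollback} -> (build, dist=2), (deploy, dist=2), (merge, dist=2).
Iteration 3: no outgoing edges from {build,deploy,merge}; recursion stops.
SUM(dist) = 0 + 1 + 1 + 1 + 2 + 2 + 2 = 9.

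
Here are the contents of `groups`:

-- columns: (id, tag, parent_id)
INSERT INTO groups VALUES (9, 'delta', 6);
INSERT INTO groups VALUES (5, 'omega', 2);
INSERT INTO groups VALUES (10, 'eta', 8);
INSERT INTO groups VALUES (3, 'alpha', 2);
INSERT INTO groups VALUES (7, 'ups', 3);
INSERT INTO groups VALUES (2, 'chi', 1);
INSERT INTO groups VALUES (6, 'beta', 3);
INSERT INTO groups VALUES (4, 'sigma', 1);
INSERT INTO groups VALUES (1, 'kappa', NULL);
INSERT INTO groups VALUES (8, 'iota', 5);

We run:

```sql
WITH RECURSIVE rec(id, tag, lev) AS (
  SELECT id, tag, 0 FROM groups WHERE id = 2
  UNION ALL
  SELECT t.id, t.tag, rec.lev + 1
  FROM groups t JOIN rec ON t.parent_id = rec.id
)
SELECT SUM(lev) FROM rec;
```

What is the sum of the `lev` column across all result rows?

14

Base: id=2 (chi) at lev 0.
Iteration 1: rows with parent_id in {2} -> alpha (id 3, lev 1), omega (id 5, lev 1).
Iteration 2: rows with parent_id in {3,5} -> beta (id 6, lev 2), ups (id 7, lev 2), iota (id 8, lev 2).
Iteration 3: rows with parent_id in {6,7,8} -> delta (id 9, lev 3), eta (id 10, lev 3).
Iteration 4: no rows with parent_id in {9,10}; recursion stops.
SUM(lev) = 0 + 1 + 1 + 2 + 2 + 2 + 3 + 3 = 14.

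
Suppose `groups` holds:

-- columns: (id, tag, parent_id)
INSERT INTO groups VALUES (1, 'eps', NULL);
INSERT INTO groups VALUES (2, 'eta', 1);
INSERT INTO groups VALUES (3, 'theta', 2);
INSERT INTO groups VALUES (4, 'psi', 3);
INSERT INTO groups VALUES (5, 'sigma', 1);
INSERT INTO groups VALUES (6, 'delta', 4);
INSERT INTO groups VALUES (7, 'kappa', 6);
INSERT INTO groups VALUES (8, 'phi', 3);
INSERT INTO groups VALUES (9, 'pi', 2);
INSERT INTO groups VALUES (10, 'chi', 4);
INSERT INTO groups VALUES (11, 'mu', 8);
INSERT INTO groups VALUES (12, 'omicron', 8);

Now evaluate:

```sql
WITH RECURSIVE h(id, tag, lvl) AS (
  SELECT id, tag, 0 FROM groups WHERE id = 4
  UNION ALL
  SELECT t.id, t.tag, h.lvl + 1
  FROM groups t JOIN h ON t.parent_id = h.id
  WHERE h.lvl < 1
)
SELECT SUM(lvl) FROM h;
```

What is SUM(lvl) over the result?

2

Base: id=4 (psi) at lvl 0.
Iteration 1: rows with parent_id in {4} -> delta (id 6, lvl 1), chi (id 10, lvl 1).
Iteration 2: lvl < 1 fails for all current rows; recursion stops.
SUM(lvl) = 0 + 1 + 1 = 2.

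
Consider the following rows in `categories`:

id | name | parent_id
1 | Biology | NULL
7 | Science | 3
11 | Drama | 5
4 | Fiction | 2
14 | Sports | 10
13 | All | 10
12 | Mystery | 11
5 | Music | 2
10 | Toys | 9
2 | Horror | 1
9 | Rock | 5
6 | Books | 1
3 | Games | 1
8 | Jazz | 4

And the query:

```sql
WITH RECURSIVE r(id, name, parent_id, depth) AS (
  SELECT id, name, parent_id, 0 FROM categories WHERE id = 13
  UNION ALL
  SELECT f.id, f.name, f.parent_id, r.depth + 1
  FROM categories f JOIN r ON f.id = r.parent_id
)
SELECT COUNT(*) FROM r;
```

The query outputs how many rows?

6

Base: id=13 (All), parent_id=10, depth 0.
Iteration 1: join on id=10 -> Toys (id 10, parent_id=9, depth 1).
Iteration 2: join on id=9 -> Rock (id 9, parent_id=5, depth 2).
Iteration 3: join on id=5 -> Music (id 5, parent_id=2, depth 3).
Iteration 4: join on id=2 -> Horror (id 2, parent_id=1, depth 4).
Iteration 5: join on id=1 -> Biology (id 1, parent_id=NULL, depth 5).
Iteration 6: parent_id is NULL; no match; recursion stops.
Total rows emitted: 6.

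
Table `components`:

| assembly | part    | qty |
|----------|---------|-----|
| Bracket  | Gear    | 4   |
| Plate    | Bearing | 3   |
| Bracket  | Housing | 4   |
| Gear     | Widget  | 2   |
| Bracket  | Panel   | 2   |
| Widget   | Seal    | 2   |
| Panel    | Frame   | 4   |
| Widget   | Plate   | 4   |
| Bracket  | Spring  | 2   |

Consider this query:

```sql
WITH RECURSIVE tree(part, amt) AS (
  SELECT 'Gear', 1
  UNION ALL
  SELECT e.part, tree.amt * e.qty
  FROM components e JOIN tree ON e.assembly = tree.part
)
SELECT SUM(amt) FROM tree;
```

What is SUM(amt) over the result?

Base: (Gear, amt=1).
Iteration 1: components of {Gear} -> Widget = 1*2 = 2.
Iteration 2: components of {Widget} -> Plate = 2*4 = 8, Seal = 2*2 = 4.
Iteration 3: components of {Plate,Seal} -> Bearing = 8*3 = 24.
Iteration 4: no further components; recursion stops.
SUM(amt) = 1 + 2 + 8 + 4 + 24 = 39.

39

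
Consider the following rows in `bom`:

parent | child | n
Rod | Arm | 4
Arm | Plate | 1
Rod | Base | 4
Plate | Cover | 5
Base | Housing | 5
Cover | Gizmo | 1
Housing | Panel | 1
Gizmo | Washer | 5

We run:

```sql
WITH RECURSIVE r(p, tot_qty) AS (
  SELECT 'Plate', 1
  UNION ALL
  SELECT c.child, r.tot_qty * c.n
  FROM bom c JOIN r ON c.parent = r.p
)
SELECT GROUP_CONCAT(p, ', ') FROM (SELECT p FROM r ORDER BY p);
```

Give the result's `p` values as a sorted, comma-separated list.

Cover, Gizmo, Plate, Washer

Base: (Plate, tot_qty=1).
Iteration 1: components of {Plate} -> Cover = 1*5 = 5.
Iteration 2: components of {Cover} -> Gizmo = 5*1 = 5.
Iteration 3: components of {Gizmo} -> Washer = 5*5 = 25.
Iteration 4: no further components; recursion stops.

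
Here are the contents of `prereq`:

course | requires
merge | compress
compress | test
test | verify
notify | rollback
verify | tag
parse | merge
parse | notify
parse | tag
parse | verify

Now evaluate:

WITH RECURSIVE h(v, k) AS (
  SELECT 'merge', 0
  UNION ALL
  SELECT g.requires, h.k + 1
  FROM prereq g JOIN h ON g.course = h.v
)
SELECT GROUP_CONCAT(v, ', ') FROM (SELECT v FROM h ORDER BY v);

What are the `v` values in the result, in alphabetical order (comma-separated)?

compress, merge, tag, test, verify

Base: (merge, k=0).
Iteration 1: edges from {merge} -> (compress, k=1).
Iteration 2: edges from {compress} -> (test, k=2).
Iteration 3: edges from {test} -> (verify, k=3).
Iteration 4: edges from {verify} -> (tag, k=4).
Iteration 5: no outgoing edges from {tag}; recursion stops.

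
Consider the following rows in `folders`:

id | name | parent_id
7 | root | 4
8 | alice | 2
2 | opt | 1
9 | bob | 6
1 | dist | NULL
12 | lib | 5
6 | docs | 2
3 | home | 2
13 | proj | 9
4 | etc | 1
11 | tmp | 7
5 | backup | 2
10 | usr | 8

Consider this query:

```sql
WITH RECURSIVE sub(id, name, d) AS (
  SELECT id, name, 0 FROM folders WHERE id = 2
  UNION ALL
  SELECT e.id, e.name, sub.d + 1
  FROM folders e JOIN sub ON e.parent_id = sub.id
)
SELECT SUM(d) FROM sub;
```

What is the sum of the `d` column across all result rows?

Base: id=2 (opt) at d 0.
Iteration 1: rows with parent_id in {2} -> home (id 3, d 1), backup (id 5, d 1), docs (id 6, d 1), alice (id 8, d 1).
Iteration 2: rows with parent_id in {3,5,6,8} -> bob (id 9, d 2), usr (id 10, d 2), lib (id 12, d 2).
Iteration 3: rows with parent_id in {9,10,12} -> proj (id 13, d 3).
Iteration 4: no rows with parent_id in {13}; recursion stops.
SUM(d) = 0 + 1 + 1 + 1 + 1 + 2 + 2 + 2 + 3 = 13.

13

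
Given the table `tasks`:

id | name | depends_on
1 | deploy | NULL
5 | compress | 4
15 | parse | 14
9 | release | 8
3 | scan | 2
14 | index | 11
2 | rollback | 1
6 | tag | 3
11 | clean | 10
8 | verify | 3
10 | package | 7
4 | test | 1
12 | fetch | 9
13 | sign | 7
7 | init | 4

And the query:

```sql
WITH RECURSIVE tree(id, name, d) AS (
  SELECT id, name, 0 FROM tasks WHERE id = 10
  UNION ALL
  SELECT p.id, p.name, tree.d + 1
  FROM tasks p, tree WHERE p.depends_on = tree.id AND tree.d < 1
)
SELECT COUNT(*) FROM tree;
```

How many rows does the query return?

2

Base: id=10 (package) at d 0.
Iteration 1: rows with depends_on in {10} -> clean (id 11, d 1).
Iteration 2: d < 1 fails for all current rows; recursion stops.
Total rows emitted: 2.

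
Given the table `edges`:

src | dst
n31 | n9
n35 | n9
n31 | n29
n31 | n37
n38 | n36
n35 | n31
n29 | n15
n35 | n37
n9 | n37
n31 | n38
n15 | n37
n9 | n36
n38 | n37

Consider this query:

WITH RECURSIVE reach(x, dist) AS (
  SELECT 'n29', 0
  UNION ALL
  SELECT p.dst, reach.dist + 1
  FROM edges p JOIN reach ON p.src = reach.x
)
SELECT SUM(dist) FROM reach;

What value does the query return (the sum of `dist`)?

3

Base: (n29, dist=0).
Iteration 1: edges from {n29} -> (n15, dist=1).
Iteration 2: edges from {n15} -> (n37, dist=2).
Iteration 3: no outgoing edges from {n37}; recursion stops.
SUM(dist) = 0 + 1 + 2 = 3.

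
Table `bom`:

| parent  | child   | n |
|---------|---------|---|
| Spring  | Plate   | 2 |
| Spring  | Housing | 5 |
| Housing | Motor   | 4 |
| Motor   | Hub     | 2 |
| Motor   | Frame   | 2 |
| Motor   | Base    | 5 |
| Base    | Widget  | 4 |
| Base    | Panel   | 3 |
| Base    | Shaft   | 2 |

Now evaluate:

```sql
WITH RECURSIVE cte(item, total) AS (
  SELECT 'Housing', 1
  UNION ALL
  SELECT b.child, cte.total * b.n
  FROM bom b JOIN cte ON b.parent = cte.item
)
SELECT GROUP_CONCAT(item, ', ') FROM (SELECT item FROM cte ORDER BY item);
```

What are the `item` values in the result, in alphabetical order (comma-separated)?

Base: (Housing, total=1).
Iteration 1: components of {Housing} -> Motor = 1*4 = 4.
Iteration 2: components of {Motor} -> Base = 4*5 = 20, Frame = 4*2 = 8, Hub = 4*2 = 8.
Iteration 3: components of {Base,Frame,Hub} -> Panel = 20*3 = 60, Shaft = 20*2 = 40, Widget = 20*4 = 80.
Iteration 4: no further components; recursion stops.

Base, Frame, Housing, Hub, Motor, Panel, Shaft, Widget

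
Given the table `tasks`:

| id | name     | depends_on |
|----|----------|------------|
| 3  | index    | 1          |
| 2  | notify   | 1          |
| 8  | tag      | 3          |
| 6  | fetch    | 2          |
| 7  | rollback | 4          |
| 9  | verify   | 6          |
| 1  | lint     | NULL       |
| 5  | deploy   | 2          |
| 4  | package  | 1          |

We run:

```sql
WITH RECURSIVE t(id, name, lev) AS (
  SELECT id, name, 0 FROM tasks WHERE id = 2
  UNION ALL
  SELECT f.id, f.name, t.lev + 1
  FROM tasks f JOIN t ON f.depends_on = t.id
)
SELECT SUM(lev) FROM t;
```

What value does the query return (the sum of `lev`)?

Base: id=2 (notify) at lev 0.
Iteration 1: rows with depends_on in {2} -> deploy (id 5, lev 1), fetch (id 6, lev 1).
Iteration 2: rows with depends_on in {5,6} -> verify (id 9, lev 2).
Iteration 3: no rows with depends_on in {9}; recursion stops.
SUM(lev) = 0 + 1 + 1 + 2 = 4.

4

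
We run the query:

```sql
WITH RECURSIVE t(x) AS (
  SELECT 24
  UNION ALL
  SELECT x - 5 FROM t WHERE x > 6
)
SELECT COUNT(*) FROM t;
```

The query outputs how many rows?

5

Base: x=24.
Iteration 1: 24 > 6 holds -> x = 24 - 5 = 19.
Iteration 2: 19 > 6 holds -> x = 19 - 5 = 14.
Iteration 3: 14 > 6 holds -> x = 14 - 5 = 9.
Iteration 4: 9 > 6 holds -> x = 9 - 5 = 4.
Iteration 5: 4 > 6 fails; recursion stops.
Total rows emitted: 5.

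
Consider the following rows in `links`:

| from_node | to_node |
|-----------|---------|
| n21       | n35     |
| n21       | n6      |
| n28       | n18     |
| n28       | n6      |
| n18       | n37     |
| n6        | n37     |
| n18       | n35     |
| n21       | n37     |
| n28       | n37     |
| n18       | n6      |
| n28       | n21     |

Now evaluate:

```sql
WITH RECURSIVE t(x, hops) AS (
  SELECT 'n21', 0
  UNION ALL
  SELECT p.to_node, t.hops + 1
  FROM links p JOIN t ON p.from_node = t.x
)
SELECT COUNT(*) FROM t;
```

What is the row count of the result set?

5

Base: (n21, hops=0).
Iteration 1: edges from {n21} -> (n35, hops=1), (n37, hops=1), (n6, hops=1).
Iteration 2: edges from {n35,n37,n6} -> (n37, hops=2).
Iteration 3: no outgoing edges from {n37}; recursion stops.
Total rows emitted: 5.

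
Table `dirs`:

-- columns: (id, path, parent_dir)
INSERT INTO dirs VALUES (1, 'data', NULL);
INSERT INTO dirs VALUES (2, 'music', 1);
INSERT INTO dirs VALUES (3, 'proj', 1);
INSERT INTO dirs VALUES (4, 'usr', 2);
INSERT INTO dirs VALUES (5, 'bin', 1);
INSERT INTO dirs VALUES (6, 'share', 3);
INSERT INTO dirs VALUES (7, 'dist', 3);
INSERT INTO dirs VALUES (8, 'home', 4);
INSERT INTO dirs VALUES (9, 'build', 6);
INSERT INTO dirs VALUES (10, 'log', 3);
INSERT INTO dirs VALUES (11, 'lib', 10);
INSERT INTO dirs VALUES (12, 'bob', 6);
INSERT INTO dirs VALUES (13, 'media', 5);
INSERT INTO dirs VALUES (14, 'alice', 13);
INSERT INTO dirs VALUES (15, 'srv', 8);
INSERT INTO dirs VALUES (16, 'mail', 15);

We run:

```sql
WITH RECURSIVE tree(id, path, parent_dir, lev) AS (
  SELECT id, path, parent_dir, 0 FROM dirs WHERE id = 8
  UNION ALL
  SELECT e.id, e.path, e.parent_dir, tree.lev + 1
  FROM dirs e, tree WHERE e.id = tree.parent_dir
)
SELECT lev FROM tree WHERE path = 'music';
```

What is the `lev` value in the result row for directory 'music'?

2

Base: id=8 (home), parent_dir=4, lev 0.
Iteration 1: join on id=4 -> usr (id 4, parent_dir=2, lev 1).
Iteration 2: join on id=2 -> music (id 2, parent_dir=1, lev 2).
Iteration 3: join on id=1 -> data (id 1, parent_dir=NULL, lev 3).
Iteration 4: parent_dir is NULL; no match; recursion stops.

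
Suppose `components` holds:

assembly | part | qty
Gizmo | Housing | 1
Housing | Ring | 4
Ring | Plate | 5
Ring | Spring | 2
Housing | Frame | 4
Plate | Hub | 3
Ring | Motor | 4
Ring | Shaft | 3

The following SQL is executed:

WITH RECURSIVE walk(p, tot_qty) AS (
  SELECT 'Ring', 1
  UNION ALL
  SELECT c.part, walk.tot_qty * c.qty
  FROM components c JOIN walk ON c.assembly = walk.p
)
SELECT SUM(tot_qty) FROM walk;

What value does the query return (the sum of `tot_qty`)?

30

Base: (Ring, tot_qty=1).
Iteration 1: components of {Ring} -> Motor = 1*4 = 4, Plate = 1*5 = 5, Shaft = 1*3 = 3, Spring = 1*2 = 2.
Iteration 2: components of {Motor,Plate,Shaft,Spring} -> Hub = 5*3 = 15.
Iteration 3: no further components; recursion stops.
SUM(tot_qty) = 1 + 5 + 2 + 4 + 3 + 15 = 30.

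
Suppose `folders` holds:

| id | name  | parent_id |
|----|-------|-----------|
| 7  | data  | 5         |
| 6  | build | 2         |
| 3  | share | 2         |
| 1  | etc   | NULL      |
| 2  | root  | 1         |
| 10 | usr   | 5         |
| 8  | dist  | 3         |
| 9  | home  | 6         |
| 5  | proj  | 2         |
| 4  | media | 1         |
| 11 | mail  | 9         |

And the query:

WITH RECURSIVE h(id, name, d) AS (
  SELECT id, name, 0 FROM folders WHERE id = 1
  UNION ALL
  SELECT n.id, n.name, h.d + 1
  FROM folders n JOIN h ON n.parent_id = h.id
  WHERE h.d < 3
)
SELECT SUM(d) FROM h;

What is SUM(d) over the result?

20

Base: id=1 (etc) at d 0.
Iteration 1: rows with parent_id in {1} -> root (id 2, d 1), media (id 4, d 1).
Iteration 2: rows with parent_id in {2,4} -> share (id 3, d 2), proj (id 5, d 2), build (id 6, d 2).
Iteration 3: rows with parent_id in {3,5,6} -> data (id 7, d 3), dist (id 8, d 3), home (id 9, d 3), usr (id 10, d 3).
Iteration 4: d < 3 fails for all current rows; recursion stops.
SUM(d) = 0 + 1 + 1 + 2 + 2 + 2 + 3 + 3 + 3 + 3 = 20.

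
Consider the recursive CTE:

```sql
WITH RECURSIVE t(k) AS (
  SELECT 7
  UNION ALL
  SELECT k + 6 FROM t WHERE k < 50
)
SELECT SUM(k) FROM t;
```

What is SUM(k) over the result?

Base: k=7.
Iteration 1: 7 < 50 holds -> k = 7 + 6 = 13.
Iteration 2: 13 < 50 holds -> k = 13 + 6 = 19.
Iteration 3: 19 < 50 holds -> k = 19 + 6 = 25.
Iteration 4: 25 < 50 holds -> k = 25 + 6 = 31.
Iteration 5: 31 < 50 holds -> k = 31 + 6 = 37.
Iteration 6: 37 < 50 holds -> k = 37 + 6 = 43.
Iteration 7: 43 < 50 holds -> k = 43 + 6 = 49.
Iteration 8: 49 < 50 holds -> k = 49 + 6 = 55.
Iteration 9: 55 < 50 fails; recursion stops.
SUM(k) = 7 + 13 + 19 + 25 + 31 + 37 + 43 + 49 + 55 = 279.

279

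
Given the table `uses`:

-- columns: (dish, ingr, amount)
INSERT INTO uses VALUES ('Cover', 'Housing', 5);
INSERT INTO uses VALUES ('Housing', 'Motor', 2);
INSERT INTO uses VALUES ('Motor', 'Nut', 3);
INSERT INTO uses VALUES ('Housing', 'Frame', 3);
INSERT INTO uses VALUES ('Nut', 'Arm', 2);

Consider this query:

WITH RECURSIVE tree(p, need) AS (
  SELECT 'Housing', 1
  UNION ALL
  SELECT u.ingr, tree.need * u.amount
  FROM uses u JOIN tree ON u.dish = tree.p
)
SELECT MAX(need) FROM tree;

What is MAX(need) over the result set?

12

Base: (Housing, need=1).
Iteration 1: components of {Housing} -> Frame = 1*3 = 3, Motor = 1*2 = 2.
Iteration 2: components of {Frame,Motor} -> Nut = 2*3 = 6.
Iteration 3: components of {Nut} -> Arm = 6*2 = 12.
Iteration 4: no further components; recursion stops.
need values: 1, 2, 3, 6, 12; the maximum is 12.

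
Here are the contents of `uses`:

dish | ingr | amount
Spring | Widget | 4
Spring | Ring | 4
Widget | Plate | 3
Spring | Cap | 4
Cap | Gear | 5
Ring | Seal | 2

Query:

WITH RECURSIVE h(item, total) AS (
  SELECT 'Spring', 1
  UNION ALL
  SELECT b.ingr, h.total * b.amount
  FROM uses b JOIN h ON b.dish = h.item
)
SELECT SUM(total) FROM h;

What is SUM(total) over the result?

Base: (Spring, total=1).
Iteration 1: components of {Spring} -> Cap = 1*4 = 4, Ring = 1*4 = 4, Widget = 1*4 = 4.
Iteration 2: components of {Cap,Ring,Widget} -> Gear = 4*5 = 20, Plate = 4*3 = 12, Seal = 4*2 = 8.
Iteration 3: no further components; recursion stops.
SUM(total) = 1 + 4 + 4 + 4 + 12 + 8 + 20 = 53.

53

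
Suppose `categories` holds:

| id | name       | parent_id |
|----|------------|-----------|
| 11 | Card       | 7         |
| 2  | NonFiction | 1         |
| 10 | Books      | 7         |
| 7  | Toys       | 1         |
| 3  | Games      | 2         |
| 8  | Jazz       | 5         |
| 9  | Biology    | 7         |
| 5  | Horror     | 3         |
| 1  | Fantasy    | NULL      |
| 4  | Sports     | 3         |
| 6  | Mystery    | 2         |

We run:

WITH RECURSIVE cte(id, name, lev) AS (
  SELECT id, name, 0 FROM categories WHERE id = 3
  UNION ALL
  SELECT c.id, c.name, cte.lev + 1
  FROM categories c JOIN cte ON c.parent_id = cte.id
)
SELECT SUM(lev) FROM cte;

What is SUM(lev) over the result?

Base: id=3 (Games) at lev 0.
Iteration 1: rows with parent_id in {3} -> Sports (id 4, lev 1), Horror (id 5, lev 1).
Iteration 2: rows with parent_id in {4,5} -> Jazz (id 8, lev 2).
Iteration 3: no rows with parent_id in {8}; recursion stops.
SUM(lev) = 0 + 1 + 1 + 2 = 4.

4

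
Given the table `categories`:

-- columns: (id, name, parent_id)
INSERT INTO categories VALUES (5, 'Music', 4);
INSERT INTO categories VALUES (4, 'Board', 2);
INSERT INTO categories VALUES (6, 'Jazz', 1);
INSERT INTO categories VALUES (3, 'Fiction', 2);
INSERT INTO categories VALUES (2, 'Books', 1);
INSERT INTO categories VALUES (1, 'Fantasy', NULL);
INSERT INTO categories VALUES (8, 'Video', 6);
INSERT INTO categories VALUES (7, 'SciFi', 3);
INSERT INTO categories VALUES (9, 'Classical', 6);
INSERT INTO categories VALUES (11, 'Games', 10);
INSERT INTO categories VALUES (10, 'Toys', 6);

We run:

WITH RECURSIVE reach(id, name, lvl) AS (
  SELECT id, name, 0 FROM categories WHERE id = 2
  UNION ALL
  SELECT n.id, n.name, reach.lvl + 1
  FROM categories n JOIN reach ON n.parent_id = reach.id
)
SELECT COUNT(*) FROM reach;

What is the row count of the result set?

5

Base: id=2 (Books) at lvl 0.
Iteration 1: rows with parent_id in {2} -> Fiction (id 3, lvl 1), Board (id 4, lvl 1).
Iteration 2: rows with parent_id in {3,4} -> Music (id 5, lvl 2), SciFi (id 7, lvl 2).
Iteration 3: no rows with parent_id in {5,7}; recursion stops.
Total rows emitted: 5.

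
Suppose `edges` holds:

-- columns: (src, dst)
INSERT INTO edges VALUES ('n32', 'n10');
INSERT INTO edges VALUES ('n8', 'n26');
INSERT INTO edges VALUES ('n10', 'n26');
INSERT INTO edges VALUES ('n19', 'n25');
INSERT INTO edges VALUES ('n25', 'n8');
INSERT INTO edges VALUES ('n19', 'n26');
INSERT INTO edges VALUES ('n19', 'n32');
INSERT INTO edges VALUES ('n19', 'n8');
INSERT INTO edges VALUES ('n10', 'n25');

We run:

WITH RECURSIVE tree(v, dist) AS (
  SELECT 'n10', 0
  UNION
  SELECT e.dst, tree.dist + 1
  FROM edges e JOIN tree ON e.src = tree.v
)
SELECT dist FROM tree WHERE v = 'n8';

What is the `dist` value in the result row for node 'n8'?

2

Base: (n10, dist=0).
Iteration 1: edges from {n10} -> (n25, dist=1), (n26, dist=1).
Iteration 2: edges from {n25,n26} -> (n8, dist=2).
Iteration 3: edges from {n8} -> (n26, dist=3).
Iteration 4: no outgoing edges from {n26}; recursion stops.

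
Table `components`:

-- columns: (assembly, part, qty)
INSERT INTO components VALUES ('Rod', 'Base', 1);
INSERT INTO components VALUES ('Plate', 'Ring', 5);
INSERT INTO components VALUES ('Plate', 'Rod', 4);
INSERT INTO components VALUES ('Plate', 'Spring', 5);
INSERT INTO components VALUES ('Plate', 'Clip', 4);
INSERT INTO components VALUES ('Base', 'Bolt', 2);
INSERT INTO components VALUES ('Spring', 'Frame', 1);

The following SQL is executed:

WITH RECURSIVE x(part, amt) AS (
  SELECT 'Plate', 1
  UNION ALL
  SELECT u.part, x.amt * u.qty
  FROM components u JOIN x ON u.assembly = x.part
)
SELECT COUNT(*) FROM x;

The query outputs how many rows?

Base: (Plate, amt=1).
Iteration 1: components of {Plate} -> Clip = 1*4 = 4, Ring = 1*5 = 5, Rod = 1*4 = 4, Spring = 1*5 = 5.
Iteration 2: components of {Clip,Ring,Rod,Spring} -> Base = 4*1 = 4, Frame = 5*1 = 5.
Iteration 3: components of {Base,Frame} -> Bolt = 4*2 = 8.
Iteration 4: no further components; recursion stops.
Total rows emitted: 8.

8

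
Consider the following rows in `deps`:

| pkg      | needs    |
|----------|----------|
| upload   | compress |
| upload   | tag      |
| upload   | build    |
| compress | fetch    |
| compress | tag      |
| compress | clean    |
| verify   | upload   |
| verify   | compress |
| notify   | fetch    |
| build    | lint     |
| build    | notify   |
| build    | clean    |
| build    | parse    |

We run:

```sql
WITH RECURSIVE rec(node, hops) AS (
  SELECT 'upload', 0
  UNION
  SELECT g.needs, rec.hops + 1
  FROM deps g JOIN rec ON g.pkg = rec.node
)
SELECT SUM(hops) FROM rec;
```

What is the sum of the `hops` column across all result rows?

Base: (upload, hops=0).
Iteration 1: edges from {upload} -> (build, hops=1), (compress, hops=1), (tag, hops=1).
Iteration 2: edges from {build,compress,tag} -> (clean, hops=2), (fetch, hops=2), (lint, hops=2), (notify, hops=2), (parse, hops=2), (tag, hops=2). [UNION drops 1 duplicate row(s)]
Iteration 3: edges from {clean,fetch,lint,notify,parse,tag} -> (fetch, hops=3).
Iteration 4: no outgoing edges from {fetch}; recursion stops.
SUM(hops) = 0 + 1 + 1 + 1 + 2 + 2 + 2 + 2 + 2 + 2 + 3 = 18.

18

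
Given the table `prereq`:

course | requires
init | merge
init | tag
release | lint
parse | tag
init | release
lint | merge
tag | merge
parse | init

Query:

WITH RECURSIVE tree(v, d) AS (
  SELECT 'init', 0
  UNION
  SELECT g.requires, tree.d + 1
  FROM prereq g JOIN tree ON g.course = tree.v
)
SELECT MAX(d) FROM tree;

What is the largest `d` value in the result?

Base: (init, d=0).
Iteration 1: edges from {init} -> (merge, d=1), (release, d=1), (tag, d=1).
Iteration 2: edges from {merge,release,tag} -> (lint, d=2), (merge, d=2).
Iteration 3: edges from {lint,merge} -> (merge, d=3).
Iteration 4: no outgoing edges from {merge}; recursion stops.
d values: 0, 1, 1, 1, 2, 2, 3; the maximum is 3.

3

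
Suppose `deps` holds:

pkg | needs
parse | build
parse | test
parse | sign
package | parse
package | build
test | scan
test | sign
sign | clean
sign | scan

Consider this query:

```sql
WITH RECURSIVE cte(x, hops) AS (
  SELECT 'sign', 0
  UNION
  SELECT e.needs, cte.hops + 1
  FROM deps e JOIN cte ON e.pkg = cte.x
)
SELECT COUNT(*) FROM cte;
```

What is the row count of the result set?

Base: (sign, hops=0).
Iteration 1: edges from {sign} -> (clean, hops=1), (scan, hops=1).
Iteration 2: no outgoing edges from {clean,scan}; recursion stops.
Total rows emitted: 3.

3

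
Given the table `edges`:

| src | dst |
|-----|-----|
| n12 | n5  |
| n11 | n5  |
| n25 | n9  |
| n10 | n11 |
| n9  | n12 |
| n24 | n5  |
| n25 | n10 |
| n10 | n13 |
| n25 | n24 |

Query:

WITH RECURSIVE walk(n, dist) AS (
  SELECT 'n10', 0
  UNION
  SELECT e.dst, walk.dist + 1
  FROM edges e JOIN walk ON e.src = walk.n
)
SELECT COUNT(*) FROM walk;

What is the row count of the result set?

4

Base: (n10, dist=0).
Iteration 1: edges from {n10} -> (n11, dist=1), (n13, dist=1).
Iteration 2: edges from {n11,n13} -> (n5, dist=2).
Iteration 3: no outgoing edges from {n5}; recursion stops.
Total rows emitted: 4.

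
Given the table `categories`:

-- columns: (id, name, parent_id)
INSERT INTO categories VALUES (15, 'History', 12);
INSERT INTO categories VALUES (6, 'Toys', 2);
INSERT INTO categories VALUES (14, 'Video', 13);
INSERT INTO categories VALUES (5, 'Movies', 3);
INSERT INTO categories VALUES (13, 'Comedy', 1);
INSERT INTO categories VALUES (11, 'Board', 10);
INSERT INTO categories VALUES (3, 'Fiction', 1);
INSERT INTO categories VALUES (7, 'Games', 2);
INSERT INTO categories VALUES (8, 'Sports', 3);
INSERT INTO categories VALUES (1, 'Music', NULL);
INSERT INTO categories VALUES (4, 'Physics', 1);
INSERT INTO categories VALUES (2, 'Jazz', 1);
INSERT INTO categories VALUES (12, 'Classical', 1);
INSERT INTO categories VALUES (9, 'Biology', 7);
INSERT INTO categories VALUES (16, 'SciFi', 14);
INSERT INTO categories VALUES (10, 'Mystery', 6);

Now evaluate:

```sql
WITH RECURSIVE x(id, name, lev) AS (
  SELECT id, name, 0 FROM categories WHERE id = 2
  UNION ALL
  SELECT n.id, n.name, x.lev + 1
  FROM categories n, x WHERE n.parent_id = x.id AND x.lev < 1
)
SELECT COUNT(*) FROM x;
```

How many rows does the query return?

3

Base: id=2 (Jazz) at lev 0.
Iteration 1: rows with parent_id in {2} -> Toys (id 6, lev 1), Games (id 7, lev 1).
Iteration 2: lev < 1 fails for all current rows; recursion stops.
Total rows emitted: 3.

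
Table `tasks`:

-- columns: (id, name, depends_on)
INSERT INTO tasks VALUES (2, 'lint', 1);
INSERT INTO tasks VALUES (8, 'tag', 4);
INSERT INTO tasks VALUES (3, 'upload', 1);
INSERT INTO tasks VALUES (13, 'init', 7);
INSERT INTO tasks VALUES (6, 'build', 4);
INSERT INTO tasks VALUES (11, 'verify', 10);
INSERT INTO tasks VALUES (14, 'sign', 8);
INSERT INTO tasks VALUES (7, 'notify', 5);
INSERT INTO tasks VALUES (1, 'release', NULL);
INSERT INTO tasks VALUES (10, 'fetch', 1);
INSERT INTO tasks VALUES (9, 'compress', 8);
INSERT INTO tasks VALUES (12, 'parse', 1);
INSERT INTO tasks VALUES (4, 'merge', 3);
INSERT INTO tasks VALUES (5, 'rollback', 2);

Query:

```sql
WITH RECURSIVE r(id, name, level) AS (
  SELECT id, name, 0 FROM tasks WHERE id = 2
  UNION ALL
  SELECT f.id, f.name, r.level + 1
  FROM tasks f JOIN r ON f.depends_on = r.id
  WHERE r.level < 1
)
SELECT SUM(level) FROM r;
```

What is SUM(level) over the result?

1

Base: id=2 (lint) at level 0.
Iteration 1: rows with depends_on in {2} -> rollback (id 5, level 1).
Iteration 2: level < 1 fails for all current rows; recursion stops.
SUM(level) = 0 + 1 = 1.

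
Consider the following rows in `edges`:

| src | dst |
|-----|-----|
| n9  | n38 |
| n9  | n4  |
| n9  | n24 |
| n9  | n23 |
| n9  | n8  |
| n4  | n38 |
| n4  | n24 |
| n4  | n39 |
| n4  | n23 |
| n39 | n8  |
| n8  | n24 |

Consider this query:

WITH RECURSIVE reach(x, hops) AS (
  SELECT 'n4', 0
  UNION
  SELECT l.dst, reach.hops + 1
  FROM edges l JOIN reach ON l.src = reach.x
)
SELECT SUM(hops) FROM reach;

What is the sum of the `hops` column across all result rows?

Base: (n4, hops=0).
Iteration 1: edges from {n4} -> (n23, hops=1), (n24, hops=1), (n38, hops=1), (n39, hops=1).
Iteration 2: edges from {n23,n24,n38,n39} -> (n8, hops=2).
Iteration 3: edges from {n8} -> (n24, hops=3).
Iteration 4: no outgoing edges from {n24}; recursion stops.
SUM(hops) = 0 + 1 + 1 + 1 + 1 + 2 + 3 = 9.

9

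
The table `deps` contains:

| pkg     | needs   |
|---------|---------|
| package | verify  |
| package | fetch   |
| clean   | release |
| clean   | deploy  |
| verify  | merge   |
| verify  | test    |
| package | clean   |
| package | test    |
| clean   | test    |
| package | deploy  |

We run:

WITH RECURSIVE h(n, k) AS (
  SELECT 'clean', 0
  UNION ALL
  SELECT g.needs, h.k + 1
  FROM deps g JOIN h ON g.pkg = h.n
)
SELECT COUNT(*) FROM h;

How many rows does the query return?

4

Base: (clean, k=0).
Iteration 1: edges from {clean} -> (deploy, k=1), (release, k=1), (test, k=1).
Iteration 2: no outgoing edges from {deploy,release,test}; recursion stops.
Total rows emitted: 4.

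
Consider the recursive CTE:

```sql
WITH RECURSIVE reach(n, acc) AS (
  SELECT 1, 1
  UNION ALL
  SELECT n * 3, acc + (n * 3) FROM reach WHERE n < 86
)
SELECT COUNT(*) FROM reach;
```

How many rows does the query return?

6

Base: n=1, acc=1.
Iteration 1: 1 < 86 holds -> n = 1 * 3 = 3, acc = 1 + 3 = 4.
Iteration 2: 3 < 86 holds -> n = 3 * 3 = 9, acc = 4 + 9 = 13.
Iteration 3: 9 < 86 holds -> n = 9 * 3 = 27, acc = 13 + 27 = 40.
Iteration 4: 27 < 86 holds -> n = 27 * 3 = 81, acc = 40 + 81 = 121.
Iteration 5: 81 < 86 holds -> n = 81 * 3 = 243, acc = 121 + 243 = 364.
Iteration 6: 243 < 86 fails; recursion stops.
Total rows emitted: 6.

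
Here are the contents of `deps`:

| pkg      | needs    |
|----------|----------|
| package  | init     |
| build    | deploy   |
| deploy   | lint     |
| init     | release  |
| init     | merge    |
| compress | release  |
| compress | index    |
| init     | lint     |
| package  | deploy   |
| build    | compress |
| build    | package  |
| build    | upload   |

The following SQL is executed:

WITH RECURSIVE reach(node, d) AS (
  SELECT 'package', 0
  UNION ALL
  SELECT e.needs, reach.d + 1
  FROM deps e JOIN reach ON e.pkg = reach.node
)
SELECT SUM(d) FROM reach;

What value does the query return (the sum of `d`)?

10

Base: (package, d=0).
Iteration 1: edges from {package} -> (deploy, d=1), (init, d=1).
Iteration 2: edges from {deploy,init} -> (lint, d=2) x2, (merge, d=2), (release, d=2). [UNION ALL keeps all 4 new rows, including repeats]
Iteration 3: no outgoing edges from {lint,merge,release}; recursion stops.
SUM(d) = 0 + 1 + 1 + 2 + 2 + 2 + 2 = 10.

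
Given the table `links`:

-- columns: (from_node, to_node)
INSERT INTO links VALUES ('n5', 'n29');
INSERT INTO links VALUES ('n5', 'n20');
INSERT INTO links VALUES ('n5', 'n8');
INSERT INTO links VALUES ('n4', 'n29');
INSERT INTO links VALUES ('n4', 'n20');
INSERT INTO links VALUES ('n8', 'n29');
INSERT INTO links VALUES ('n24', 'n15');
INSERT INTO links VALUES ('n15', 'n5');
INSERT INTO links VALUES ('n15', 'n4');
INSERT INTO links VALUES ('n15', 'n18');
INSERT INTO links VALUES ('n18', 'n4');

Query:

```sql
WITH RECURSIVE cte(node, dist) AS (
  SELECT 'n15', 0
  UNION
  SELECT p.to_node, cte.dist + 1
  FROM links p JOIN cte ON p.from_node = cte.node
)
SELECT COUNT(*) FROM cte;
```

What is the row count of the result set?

10

Base: (n15, dist=0).
Iteration 1: edges from {n15} -> (n18, dist=1), (n4, dist=1), (n5, dist=1).
Iteration 2: edges from {n18,n4,n5} -> (n20, dist=2), (n29, dist=2), (n4, dist=2), (n8, dist=2). [UNION drops 2 duplicate row(s)]
Iteration 3: edges from {n20,n29,n4,n8} -> (n20, dist=3), (n29, dist=3). [UNION drops 1 duplicate row(s)]
Iteration 4: no outgoing edges from {n20,n29}; recursion stops.
Total rows emitted: 10.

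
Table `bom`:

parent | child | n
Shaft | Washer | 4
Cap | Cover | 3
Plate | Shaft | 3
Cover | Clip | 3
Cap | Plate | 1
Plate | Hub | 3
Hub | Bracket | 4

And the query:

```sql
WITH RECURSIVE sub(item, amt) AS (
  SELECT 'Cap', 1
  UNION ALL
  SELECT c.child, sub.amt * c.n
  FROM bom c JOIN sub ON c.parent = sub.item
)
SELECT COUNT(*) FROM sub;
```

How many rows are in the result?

Base: (Cap, amt=1).
Iteration 1: components of {Cap} -> Cover = 1*3 = 3, Plate = 1*1 = 1.
Iteration 2: components of {Cover,Plate} -> Clip = 3*3 = 9, Hub = 1*3 = 3, Shaft = 1*3 = 3.
Iteration 3: components of {Clip,Hub,Shaft} -> Bracket = 3*4 = 12, Washer = 3*4 = 12.
Iteration 4: no further components; recursion stops.
Total rows emitted: 8.

8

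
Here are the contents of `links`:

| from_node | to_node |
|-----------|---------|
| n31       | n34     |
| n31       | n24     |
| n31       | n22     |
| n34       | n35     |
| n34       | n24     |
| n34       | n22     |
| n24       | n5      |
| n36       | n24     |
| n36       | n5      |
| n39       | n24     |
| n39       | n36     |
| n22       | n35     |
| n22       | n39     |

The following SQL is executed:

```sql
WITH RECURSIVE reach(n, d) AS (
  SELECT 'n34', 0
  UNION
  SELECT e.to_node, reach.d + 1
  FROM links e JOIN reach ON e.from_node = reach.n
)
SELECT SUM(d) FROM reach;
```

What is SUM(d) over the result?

Base: (n34, d=0).
Iteration 1: edges from {n34} -> (n22, d=1), (n24, d=1), (n35, d=1).
Iteration 2: edges from {n22,n24,n35} -> (n35, d=2), (n39, d=2), (n5, d=2).
Iteration 3: edges from {n35,n39,n5} -> (n24, d=3), (n36, d=3).
Iteration 4: edges from {n24,n36} -> (n24, d=4), (n5, d=4). [UNION drops 1 duplicate row(s)]
Iteration 5: edges from {n24,n5} -> (n5, d=5).
Iteration 6: no outgoing edges from {n5}; recursion stops.
SUM(d) = 0 + 1 + 1 + 1 + 2 + 2 + 2 + 3 + 3 + 4 + 4 + 5 = 28.

28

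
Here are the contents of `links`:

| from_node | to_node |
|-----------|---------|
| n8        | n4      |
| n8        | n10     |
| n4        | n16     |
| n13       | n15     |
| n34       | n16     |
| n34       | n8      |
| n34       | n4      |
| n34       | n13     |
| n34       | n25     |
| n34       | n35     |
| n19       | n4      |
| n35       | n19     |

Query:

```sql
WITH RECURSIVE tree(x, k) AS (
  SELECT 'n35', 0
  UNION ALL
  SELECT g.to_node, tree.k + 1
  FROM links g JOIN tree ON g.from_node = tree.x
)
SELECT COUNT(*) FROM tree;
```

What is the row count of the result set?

4

Base: (n35, k=0).
Iteration 1: edges from {n35} -> (n19, k=1).
Iteration 2: edges from {n19} -> (n4, k=2).
Iteration 3: edges from {n4} -> (n16, k=3).
Iteration 4: no outgoing edges from {n16}; recursion stops.
Total rows emitted: 4.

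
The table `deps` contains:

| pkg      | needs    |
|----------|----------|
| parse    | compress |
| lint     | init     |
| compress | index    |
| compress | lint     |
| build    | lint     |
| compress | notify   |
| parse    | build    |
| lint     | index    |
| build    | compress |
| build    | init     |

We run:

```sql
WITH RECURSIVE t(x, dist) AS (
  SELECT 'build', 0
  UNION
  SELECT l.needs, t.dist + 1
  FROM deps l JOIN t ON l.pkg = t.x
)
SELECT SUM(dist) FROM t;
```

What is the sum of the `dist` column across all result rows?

Base: (build, dist=0).
Iteration 1: edges from {build} -> (compress, dist=1), (init, dist=1), (lint, dist=1).
Iteration 2: edges from {compress,init,lint} -> (index, dist=2), (init, dist=2), (lint, dist=2), (notify, dist=2). [UNION drops 1 duplicate row(s)]
Iteration 3: edges from {index,init,lint,notify} -> (index, dist=3), (init, dist=3).
Iteration 4: no outgoing edges from {index,init}; recursion stops.
SUM(dist) = 0 + 1 + 1 + 1 + 2 + 2 + 2 + 2 + 3 + 3 = 17.

17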